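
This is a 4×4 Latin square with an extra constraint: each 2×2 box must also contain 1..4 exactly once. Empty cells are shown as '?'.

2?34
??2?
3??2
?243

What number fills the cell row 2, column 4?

1

row 1, column 2 = 1: row 1 has {2,3,4}; col 2 has {2}; box has {2} → only 1 remains.
row 2, column 1 = 4: row 2 has {2}; col 1 has {2,3}; box has {1,2} → only 4 remains.
row 2, column 2 = 3: row 2 has {2,4}; col 2 has {1,2}; box has {1,2,4} → only 3 remains.
row 2, column 4 = 1: row 2 has {2,3,4}; col 4 has {2,3,4}; box has {2,3,4} → only 1 remains.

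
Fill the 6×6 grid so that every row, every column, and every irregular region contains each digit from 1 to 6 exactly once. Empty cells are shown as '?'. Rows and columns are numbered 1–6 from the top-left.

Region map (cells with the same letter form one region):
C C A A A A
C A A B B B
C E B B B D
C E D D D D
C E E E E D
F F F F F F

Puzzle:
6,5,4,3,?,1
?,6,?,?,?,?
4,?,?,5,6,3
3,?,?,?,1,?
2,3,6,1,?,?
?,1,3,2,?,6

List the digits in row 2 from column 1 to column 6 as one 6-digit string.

165432

row 1, column 5 = 2: row 1 has {1,3,4,5,6}; col 5 has {1,6}; region has {1,3,4,6} → only 2 remains.
row 2, column 1 = 1: row 2 has {6}; col 1 has {2,3,4,6}; region has {2,3,4,5,6} → only 1 remains.
row 2, column 3 = 5: row 2 has {1,6}; col 3 has {3,4,6}; region has {1,2,3,4,6} → only 5 remains.
row 2, column 4 = 4: row 2 has {1,5,6}; col 4 has {1,2,3,5}; region has {5,6} → only 4 remains.
row 2, column 5 = 3: row 2 has {1,4,5,6}; col 5 has {1,2,6}; region has {4,5,6} → only 3 remains.
row 2, column 6 = 2: row 2 has {1,3,4,5,6}; col 6 has {1,3,6}; region has {3,4,5,6} → only 2 remains.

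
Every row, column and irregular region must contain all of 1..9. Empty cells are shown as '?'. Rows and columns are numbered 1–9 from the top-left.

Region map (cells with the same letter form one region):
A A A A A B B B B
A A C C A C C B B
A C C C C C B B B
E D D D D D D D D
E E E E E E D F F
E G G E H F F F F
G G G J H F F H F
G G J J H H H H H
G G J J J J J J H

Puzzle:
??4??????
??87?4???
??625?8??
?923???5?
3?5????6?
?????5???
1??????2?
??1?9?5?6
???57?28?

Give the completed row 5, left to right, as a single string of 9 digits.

345821769

r8c4 = 4 (sole candidate).
r7c2 = 5 (hidden single in row 7).
r7c4 = 6 (hidden single in row 7).
r9c9 = 1 (hidden single in row 9).
Singles propagation stalls; r5c7 is still open with candidates {1,4,7}.
  Try r5c7 = 1: then row 4 has no cell left for 1 — contradiction.
  Try r5c7 = 4: this forces r4c1=4, r9c2=4, r9c1=6; then row 6 has no cell left for 6 — contradiction.
So r5c7 = 7.
r4c1 = 7 (hidden single in row 4).
r3c1 = 9 (sole candidate).
r1c2 = 7 (hidden single in region A).
r2c7 = 9 (hidden single in region C).
r6c1 = 6 (hidden single in region E).
r9c1 = 4 (sole candidate).
r9c2 = 6 (hidden single in row 9).
r2c5 = 6 (hidden single in row 2).
r5c2 = 4: in column 2, 4 can only go here (every other open cell in that column sees a 4).
Singles propagation stalls; r5c6 is still open with candidates {1,2,8,9}.
  Try r5c6 = 2: this forces r1c5=2, r2c1=5, r1c1=8, r1c4=1, r2c2=3, r2c8=1, r2c9=2; then region F has no cell left for 2 — contradiction.
  Try r5c6 = 8: this forces r1c4=8, r8c1=8; then column 2 has no cell left for 8 — contradiction.
  Try r5c6 = 9: then column 4 has no cell left for 9 — contradiction.
So r5c6 = 1.
r3c6 = 3 (sole candidate).
r9c6 = 9 (sole candidate).
r3c2 = 1 (sole candidate).
r9c3 = 3 (sole candidate).
r2c8 = 1 (hidden single in row 2).
r6c7 = 1 (hidden single in row 6).
r4c5 = 1 (hidden single in row 4).
r1c4 = 1 (hidden single in row 1).
r1c6 = 2 (hidden single in column 6).
r1c7 = 6 (hidden single in row 1).
r4c7 = 4 (sole candidate).
r4c9 = 8 (sole candidate).
r7c7 = 3 (sole candidate).
r4c6 = 6 (sole candidate).
r5c5 = 2: in column 5, 2 can only go here (every other open cell in that column sees a 2).
r5c9 = 9: row 5 has {1,2,3,4,5,6,7}; col 9 has {1,6,8}; region has {1,3,5,6} → only 9 remains.
r5c4 = 8: row 5 has {1,2,3,4,5,6,7,9}; col 4 has {1,2,3,4,5,6,7}; region has {1,2,3,4,5,6,7} → only 8 remains.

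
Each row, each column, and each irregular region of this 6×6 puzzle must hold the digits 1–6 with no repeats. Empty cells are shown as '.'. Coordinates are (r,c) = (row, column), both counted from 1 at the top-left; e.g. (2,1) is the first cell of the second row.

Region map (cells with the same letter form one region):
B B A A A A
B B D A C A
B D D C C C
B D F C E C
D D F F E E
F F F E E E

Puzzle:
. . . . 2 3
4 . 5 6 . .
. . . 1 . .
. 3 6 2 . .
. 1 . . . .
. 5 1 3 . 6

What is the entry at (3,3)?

(1,2) = 6: row 1 has {2,3}; col 2 has {1,3,5}; region has {4} → only 6 remains.
(1,3) = 4: row 1 has {2,3,6}; col 3 has {1,5,6}; region has {2,3,6} → only 4 remains.
(1,4) = 5: row 1 has {2,3,4,6}; col 4 has {1,2,3,6}; region has {2,3,4,6} → only 5 remains.
(2,2) = 2: row 2 has {4,5,6}; col 2 has {1,3,5,6}; region has {4,6} → only 2 remains.
(2,5) = 3: row 2 has {2,4,5,6}; col 5 has {2}; region has {1,2} → only 3 remains.
(2,6) = 1: row 2 has {2,3,4,5,6}; col 6 has {3,6}; region has {2,3,4,5,6} → only 1 remains.
(3,2) = 4: row 3 has {1}; col 2 has {1,2,3,5,6}; region has {1,3,5} → only 4 remains.
(3,3) = 2: row 3 has {1,4}; col 3 has {1,4,5,6}; region has {1,3,4,5} → only 2 remains.

2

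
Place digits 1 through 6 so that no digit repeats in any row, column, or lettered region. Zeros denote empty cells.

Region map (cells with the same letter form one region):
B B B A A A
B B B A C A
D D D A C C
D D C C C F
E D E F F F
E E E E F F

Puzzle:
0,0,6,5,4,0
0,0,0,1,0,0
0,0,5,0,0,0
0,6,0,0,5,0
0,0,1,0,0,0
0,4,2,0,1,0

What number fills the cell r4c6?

r4c1 = 1 (hidden single in row 4).
r1c2 = 1 (hidden single in row 1).
r3c6 = 1 (hidden single in row 3).
r3c1 = 4 (hidden single in row 3).
r2c3 = 4 (hidden single in row 2).
r4c3 = 3 (sole candidate).
r2c2 = 5 (hidden single in column 2).
r5c5 = 3 (hidden single in column 5).
r5c2 = 2 (sole candidate).
r3c2 = 3 (sole candidate).
r6c4 = 3 (hidden single in column 4).
r4c4 = 4 (hidden single in region C).
r4c6 = 2: row 4 has {1,3,4,5,6}; col 6 has {1}; region has {1,3} → only 2 remains.

2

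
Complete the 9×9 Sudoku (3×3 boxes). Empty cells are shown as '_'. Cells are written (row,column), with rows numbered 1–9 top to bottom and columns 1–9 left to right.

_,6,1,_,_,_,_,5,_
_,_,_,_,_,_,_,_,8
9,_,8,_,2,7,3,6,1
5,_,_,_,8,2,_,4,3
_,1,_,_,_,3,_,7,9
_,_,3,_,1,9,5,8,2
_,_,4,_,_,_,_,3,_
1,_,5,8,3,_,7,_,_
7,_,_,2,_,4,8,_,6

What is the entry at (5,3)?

(1,6) = 8: row 1 has {1,5,6}; col 6 has {2,3,4,7,9}; box has {2,7} → only 8 remains.
(5,7) = 6: row 5 has {1,3,7,9}; col 7 has {3,5,7,8}; box has {2,3,4,5,7,8,9} → only 6 remains.
(7,9) = 5: row 7 has {3,4}; col 9 has {1,2,3,6,8,9}; box has {3,6,7,8} → only 5 remains.
(8,6) = 6: row 8 has {1,3,5,7,8}; col 6 has {2,3,4,7,8,9}; box has {2,3,4,8} → only 6 remains.
(8,9) = 4: row 8 has {1,3,5,6,7,8}; col 9 has {1,2,3,5,6,8,9}; box has {3,5,6,7,8} → only 4 remains.
(9,3) = 9: row 9 has {2,4,6,7,8}; col 3 has {1,3,4,5,8}; box has {1,4,5,7} → only 9 remains.
(9,5) = 5: row 9 has {2,4,6,7,8,9}; col 5 has {1,2,3,8}; box has {2,3,4,6,8} → only 5 remains.
(9,8) = 1: row 9 has {2,4,5,6,7,8,9}; col 8 has {3,4,5,6,7,8}; box has {3,4,5,6,7,8} → only 1 remains.
(1,9) = 7: row 1 has {1,5,6,8}; col 9 has {1,2,3,4,5,6,8,9}; box has {1,3,5,6,8} → only 7 remains.
(4,7) = 1: row 4 has {2,3,4,5,8}; col 7 has {3,5,6,7,8}; box has {2,3,4,5,6,7,8,9} → only 1 remains.
(5,3) = 2: row 5 has {1,3,6,7,9}; col 3 has {1,3,4,5,8,9}; box has {1,3,5} → only 2 remains.

2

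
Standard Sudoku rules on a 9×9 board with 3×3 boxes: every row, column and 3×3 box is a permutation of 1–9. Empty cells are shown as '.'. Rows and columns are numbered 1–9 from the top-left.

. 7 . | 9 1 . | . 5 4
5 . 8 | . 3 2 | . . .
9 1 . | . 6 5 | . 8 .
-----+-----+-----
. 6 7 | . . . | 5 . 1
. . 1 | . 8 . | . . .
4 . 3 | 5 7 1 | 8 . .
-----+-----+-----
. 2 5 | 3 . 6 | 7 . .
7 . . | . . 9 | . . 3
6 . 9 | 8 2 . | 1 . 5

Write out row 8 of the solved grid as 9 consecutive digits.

r1c6 = 8 (sole candidate).
r2c2 = 4 (sole candidate).
r2c4 = 7 (sole candidate).
r3c3 = 2 (sole candidate).
r3c4 = 4 (sole candidate).
r3c7 = 3 (sole candidate).
r3c9 = 7 (sole candidate).
r4c4 = 2 (sole candidate).
r5c1 = 2 (sole candidate).
r5c4 = 6 (sole candidate).
r5c9 = 9 (sole candidate).
r6c2 = 9 (sole candidate).
r7c5 = 4 (sole candidate).
r7c8 = 9 (sole candidate).
r7c9 = 8 (sole candidate).
r8c2 = 8: row 8 has {3,7,9}; col 2 has {1,2,4,6,7,9}; box has {2,5,6,7,9} → only 8 remains.
r8c3 = 4: row 8 has {3,7,8,9}; col 3 has {1,2,3,5,7,8,9}; box has {2,5,6,7,8,9} → only 4 remains.
r8c4 = 1: row 8 has {3,4,7,8,9}; col 4 has {2,3,4,5,6,7,8,9}; box has {2,3,4,6,8,9} → only 1 remains.
r8c5 = 5: row 8 has {1,3,4,7,8,9}; col 5 has {1,2,3,4,6,7,8}; box has {1,2,3,4,6,8,9} → only 5 remains.
r9c2 = 3 (sole candidate).
r9c6 = 7 (sole candidate).
r9c8 = 4 (sole candidate).
r1c1 = 3 (sole candidate).
r1c3 = 6 (sole candidate).
r1c7 = 2 (sole candidate).
r2c9 = 6 (sole candidate).
r4c1 = 8 (sole candidate).
r4c5 = 9 (sole candidate).
r4c8 = 3 (sole candidate).
r5c2 = 5 (sole candidate).
r5c7 = 4 (sole candidate).
r5c8 = 7 (sole candidate).
r6c9 = 2 (sole candidate).
r7c1 = 1 (sole candidate).
r8c7 = 6: row 8 has {1,3,4,5,7,8,9}; col 7 has {1,2,3,4,5,7,8}; box has {1,3,4,5,7,8,9} → only 6 remains.
r8c8 = 2: row 8 has {1,3,4,5,6,7,8,9}; col 8 has {3,4,5,7,8,9}; box has {1,3,4,5,6,7,8,9} → only 2 remains.

784159623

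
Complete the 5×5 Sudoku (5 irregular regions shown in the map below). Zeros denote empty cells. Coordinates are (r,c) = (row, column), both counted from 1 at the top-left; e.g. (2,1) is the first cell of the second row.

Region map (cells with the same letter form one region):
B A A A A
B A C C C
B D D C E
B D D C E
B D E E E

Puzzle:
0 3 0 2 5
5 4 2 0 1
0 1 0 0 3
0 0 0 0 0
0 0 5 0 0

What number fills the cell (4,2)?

(1,3) = 1: row 1 has {2,3,5}; col 3 has {2,5}; region has {2,3,4,5} → only 1 remains.
(2,4) = 3: row 2 has {1,2,4,5}; col 4 has {2}; region has {1,2} → only 3 remains.
(3,3) = 4: row 3 has {1,3}; col 3 has {1,2,5}; region has {1} → only 4 remains.
(3,4) = 5: row 3 has {1,3,4}; col 4 has {2,3}; region has {1,2,3} → only 5 remains.
(4,3) = 3: row 4 has {}; col 3 has {1,2,4,5}; region has {1,4} → only 3 remains.
(4,4) = 4: row 4 has {3}; col 4 has {2,3,5}; region has {1,2,3,5} → only 4 remains.
(4,5) = 2: row 4 has {3,4}; col 5 has {1,3,5}; region has {3,5} → only 2 remains.
(5,2) = 2: row 5 has {5}; col 2 has {1,3,4}; region has {1,3,4} → only 2 remains.
(5,4) = 1: row 5 has {2,5}; col 4 has {2,3,4,5}; region has {2,3,5} → only 1 remains.
(5,5) = 4: row 5 has {1,2,5}; col 5 has {1,2,3,5}; region has {1,2,3,5} → only 4 remains.
(1,1) = 4: row 1 has {1,2,3,5}; col 1 has {5}; region has {5} → only 4 remains.
(3,1) = 2: row 3 has {1,3,4,5}; col 1 has {4,5}; region has {4,5} → only 2 remains.
(4,1) = 1: row 4 has {2,3,4}; col 1 has {2,4,5}; region has {2,4,5} → only 1 remains.
(4,2) = 5: row 4 has {1,2,3,4}; col 2 has {1,2,3,4}; region has {1,2,3,4} → only 5 remains.

5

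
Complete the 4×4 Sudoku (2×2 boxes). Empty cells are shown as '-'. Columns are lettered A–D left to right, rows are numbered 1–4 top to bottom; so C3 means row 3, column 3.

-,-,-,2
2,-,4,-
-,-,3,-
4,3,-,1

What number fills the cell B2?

1

C1 = 1 (sole candidate).
B2 = 1: row 2 has {2,4}; col 2 has {3}; box has {2} → only 1 remains.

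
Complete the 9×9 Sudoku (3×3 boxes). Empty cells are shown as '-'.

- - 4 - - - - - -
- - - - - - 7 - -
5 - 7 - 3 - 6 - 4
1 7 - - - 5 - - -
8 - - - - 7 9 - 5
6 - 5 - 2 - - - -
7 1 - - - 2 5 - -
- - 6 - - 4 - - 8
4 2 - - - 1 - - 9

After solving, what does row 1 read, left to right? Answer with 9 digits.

r9c7 = 3: row 9 has {1,2,4,9}; col 7 has {5,6,7,9}; box has {5,8,9} → only 3 remains.
r7c9 = 6: row 7 has {1,2,5,7}; col 9 has {4,5,8,9}; box has {3,5,8,9} → only 6 remains.
r9c3 = 8: row 9 has {1,2,3,4,9}; col 3 has {4,5,6,7}; box has {1,2,4,6,7} → only 8 remains.
r9c8 = 7: row 9 has {1,2,3,4,8,9}; col 8 has {}; box has {3,5,6,8,9} → only 7 remains.
r7c8 = 4: row 7 has {1,2,5,6,7}; col 8 has {7}; box has {3,5,6,7,8,9} → only 4 remains.
r6c9 = 7: in row 6, 7 can only go here (every other open cell in that row sees a 7).
r8c2 = 5: in column 2, 5 can only go here (every other open cell in that column sees a 5).
r2c3 = 1: in column 3, 1 can only go here (every other open cell in that column sees a 1).
r6c6 = 3: in column 6, 3 can only go here (every other open cell in that column sees a 3).
r1c9 = 1: in column 9, 1 can only go here (every other open cell in that column sees a 1).
r3c4 = 1: in row 3, 1 can only go here (every other open cell in that row sees a 1).
r3c8 = 2: in row 3, 2 can only go here (every other open cell in that row sees a 2).
r1c7 = 8: row 1 has {1,4}; col 7 has {3,5,6,7,9}; box has {1,2,4,6,7} → only 8 remains.
r2c9 = 3: row 2 has {1,7}; col 9 has {1,4,5,6,7,8,9}; box has {1,2,4,6,7,8} → only 3 remains.
r4c9 = 2: row 4 has {1,5,7}; col 9 has {1,3,4,5,6,7,8,9}; box has {5,7,9} → only 2 remains.
r8c8 = 1: row 8 has {4,5,6,8}; col 8 has {2,4,7}; box has {3,4,5,6,7,8,9} → only 1 remains.
r4c7 = 4: row 4 has {1,2,5,7}; col 7 has {3,5,6,7,8,9}; box has {2,5,7,9} → only 4 remains.
r6c7 = 1: row 6 has {2,3,5,6,7}; col 7 has {3,4,5,6,7,8,9}; box has {2,4,5,7,9} → only 1 remains.
r6c8 = 8: row 6 has {1,2,3,5,6,7}; col 8 has {1,2,4,7}; box has {1,2,4,5,7,9} → only 8 remains.
r8c7 = 2: row 8 has {1,4,5,6,8}; col 7 has {1,3,4,5,6,7,8,9}; box has {1,3,4,5,6,7,8,9} → only 2 remains.
r5c5 = 1: in row 5, 1 can only go here (every other open cell in that row sees a 1).
r5c3 = 2: in row 5, 2 can only go here (every other open cell in that row sees a 2).
r2c5 = 4: in column 5, 4 can only go here (every other open cell in that column sees a 4).
Singles propagation stalls; r1c5 is still open with candidates {5,6,7,9}.
  Try r1c5 = 6: then column 6 has no cell left for 6 — contradiction.
  Try r1c5 = 7: this forces r8c5=9, r7c5=8, r8c1=3, r8c4=7, r4c5=6, r4c8=3; then column 3 has no cell left for 3 — contradiction.
  Try r1c5 = 9: then column 6 has no cell left for 9 — contradiction.
So r1c5 = 5.
r1c8 = 9: row 1 has {1,4,5,8}; col 8 has {1,2,4,7,8}; box has {1,2,3,4,6,7,8} → only 9 remains.
r2c8 = 5 (sole candidate).
r9c5 = 6 (sole candidate).
r1c6 = 6: row 1 has {1,4,5,8,9}; col 6 has {1,2,3,4,5,7}; box has {1,3,4,5} → only 6 remains.
r9c4 = 5 (sole candidate).
r1c2 = 3: row 1 has {1,4,5,6,8,9}; col 2 has {1,2,5,7}; box has {1,4,5,7} → only 3 remains.
r5c2 = 4 (sole candidate).
r5c4 = 6 (sole candidate).
r5c8 = 3 (sole candidate).
r6c2 = 9 (sole candidate).
r6c4 = 4 (sole candidate).
r1c1 = 2: row 1 has {1,3,4,5,6,8,9}; col 1 has {1,4,5,6,7,8}; box has {1,3,4,5,7} → only 2 remains.
r1c4 = 7: row 1 has {1,2,3,4,5,6,8,9}; col 4 has {1,4,5,6}; box has {1,3,4,5,6} → only 7 remains.

234756891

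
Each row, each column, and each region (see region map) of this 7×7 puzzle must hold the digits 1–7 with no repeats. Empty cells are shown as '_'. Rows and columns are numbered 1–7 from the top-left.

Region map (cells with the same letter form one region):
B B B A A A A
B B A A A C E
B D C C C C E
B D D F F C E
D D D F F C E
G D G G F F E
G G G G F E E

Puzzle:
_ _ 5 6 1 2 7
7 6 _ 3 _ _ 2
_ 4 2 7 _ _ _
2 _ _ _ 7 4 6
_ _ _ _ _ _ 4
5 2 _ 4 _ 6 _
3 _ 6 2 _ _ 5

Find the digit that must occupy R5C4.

R1C1 = 4 (sole candidate).
R1C2 = 3 (sole candidate).
R2C3 = 4 (sole candidate).
R2C5 = 5 (sole candidate).
R2C6 = 1 (sole candidate).
R3C1 = 1 (sole candidate).
R3C7 = 3 (sole candidate).
R5C1 = 6 (sole candidate).
R6C5 = 3 (sole candidate).
R6C7 = 1 (sole candidate).
R7C5 = 4 (sole candidate).
R7C6 = 7 (sole candidate).
R3C5 = 6 (sole candidate).
R3C6 = 5 (sole candidate).
R5C5 = 2 (sole candidate).
R5C6 = 3 (sole candidate).
R6C3 = 7 (sole candidate).
R7C2 = 1 (sole candidate).
R4C2 = 5 (sole candidate).
R4C4 = 1 (sole candidate).
R5C2 = 7 (sole candidate).
R5C3 = 1 (sole candidate).
R5C4 = 5: row 5 has {1,2,3,4,6,7}; col 4 has {1,2,3,4,6,7}; region has {1,2,3,4,6,7} → only 5 remains.

5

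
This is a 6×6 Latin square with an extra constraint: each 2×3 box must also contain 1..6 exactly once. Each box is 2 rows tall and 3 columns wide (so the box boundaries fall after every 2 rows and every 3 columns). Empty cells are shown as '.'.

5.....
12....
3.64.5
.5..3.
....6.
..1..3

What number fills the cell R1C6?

R3C2 = 1 (sole candidate).
R3C5 = 2 (sole candidate).
R6C1 = 6 (hidden single in column 1).
R6C2 = 4 (sole candidate).
R6C5 = 5 (sole candidate).
R2C5 = 4 (sole candidate).
R2C6 = 6 (sole candidate).
R4C6 = 1 (sole candidate).
R5C1 = 2 (sole candidate).
R5C2 = 3 (sole candidate).
R5C3 = 5 (sole candidate).
R5C4 = 1 (sole candidate).
R5C6 = 4 (sole candidate).
R6C4 = 2 (sole candidate).
R1C2 = 6 (sole candidate).
R1C4 = 3 (sole candidate).
R1C5 = 1 (sole candidate).
R1C6 = 2: row 1 has {1,3,5,6}; col 6 has {1,3,4,5,6}; box has {1,3,4,6} → only 2 remains.

2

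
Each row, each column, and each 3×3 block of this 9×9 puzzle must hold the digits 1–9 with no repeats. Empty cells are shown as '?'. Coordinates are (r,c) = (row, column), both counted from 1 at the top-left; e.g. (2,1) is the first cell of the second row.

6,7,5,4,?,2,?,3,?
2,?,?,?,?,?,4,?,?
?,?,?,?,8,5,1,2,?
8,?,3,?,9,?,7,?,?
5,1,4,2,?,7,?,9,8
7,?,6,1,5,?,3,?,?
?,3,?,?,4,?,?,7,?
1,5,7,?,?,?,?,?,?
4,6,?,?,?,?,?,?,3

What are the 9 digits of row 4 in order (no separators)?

823694715

(1,5) = 1: row 1 has {2,3,4,5,6,7}; col 5 has {4,5,8,9}; box has {2,4,5,8} → only 1 remains.
(1,9) = 9: row 1 has {1,2,3,4,5,6,7}; col 9 has {3,8}; box has {1,2,3,4} → only 9 remains.
(3,3) = 9: row 3 has {1,2,5,8}; col 3 has {3,4,5,6,7}; box has {2,5,6,7} → only 9 remains.
(4,2) = 2: row 4 has {3,7,8,9}; col 2 has {1,3,5,6,7}; box has {1,3,4,5,6,7,8} → only 2 remains.
(4,4) = 6: row 4 has {2,3,7,8,9}; col 4 has {1,2,4}; box has {1,2,5,7,9} → only 6 remains.
(4,6) = 4: row 4 has {2,3,6,7,8,9}; col 6 has {2,5,7}; box has {1,2,5,6,7,9} → only 4 remains.
(5,5) = 3: row 5 has {1,2,4,5,7,8,9}; col 5 has {1,4,5,8,9}; box has {1,2,4,5,6,7,9} → only 3 remains.
(5,7) = 6: row 5 has {1,2,3,4,5,7,8,9}; col 7 has {1,3,4,7}; box has {3,7,8,9} → only 6 remains.
(6,2) = 9: row 6 has {1,3,5,6,7}; col 2 has {1,2,3,5,6,7}; box has {1,2,3,4,5,6,7,8} → only 9 remains.
(6,6) = 8: row 6 has {1,3,5,6,7,9}; col 6 has {2,4,5,7}; box has {1,2,3,4,5,6,7,9} → only 8 remains.
(6,8) = 4: row 6 has {1,3,5,6,7,8,9}; col 8 has {2,3,7,9}; box has {3,6,7,8,9} → only 4 remains.
(6,9) = 2: row 6 has {1,3,4,5,6,7,8,9}; col 9 has {3,8,9}; box has {3,4,6,7,8,9} → only 2 remains.
(7,1) = 9: row 7 has {3,4,7}; col 1 has {1,2,4,5,6,7,8}; box has {1,3,4,5,6,7} → only 9 remains.
(1,7) = 8: row 1 has {1,2,3,4,5,6,7,9}; col 7 has {1,3,4,6,7}; box has {1,2,3,4,9} → only 8 remains.
(2,2) = 8: row 2 has {2,4}; col 2 has {1,2,3,5,6,7,9}; box has {2,5,6,7,9} → only 8 remains.
(2,3) = 1: row 2 has {2,4,8}; col 3 has {3,4,5,6,7,9}; box has {2,5,6,7,8,9} → only 1 remains.
(3,1) = 3: row 3 has {1,2,5,8,9}; col 1 has {1,2,4,5,6,7,8,9}; box has {1,2,5,6,7,8,9} → only 3 remains.
(3,2) = 4: row 3 has {1,2,3,5,8,9}; col 2 has {1,2,3,5,6,7,8,9}; box has {1,2,3,5,6,7,8,9} → only 4 remains.
(3,4) = 7: row 3 has {1,2,3,4,5,8,9}; col 4 has {1,2,4,6}; box has {1,2,4,5,8} → only 7 remains.
(3,9) = 6: row 3 has {1,2,3,4,5,7,8,9}; col 9 has {2,3,8,9}; box has {1,2,3,4,8,9} → only 6 remains.
(8,9) = 4: row 8 has {1,5,7}; col 9 has {2,3,6,8,9}; box has {3,7} → only 4 remains.
(2,5) = 6: row 2 has {1,2,4,8}; col 5 has {1,3,4,5,8,9}; box has {1,2,4,5,7,8} → only 6 remains.
(2,8) = 5: row 2 has {1,2,4,6,8}; col 8 has {2,3,4,7,9}; box has {1,2,3,4,6,8,9} → only 5 remains.
(2,9) = 7: row 2 has {1,2,4,5,6,8}; col 9 has {2,3,4,6,8,9}; box has {1,2,3,4,5,6,8,9} → only 7 remains.
(4,8) = 1: row 4 has {2,3,4,6,7,8,9}; col 8 has {2,3,4,5,7,9}; box has {2,3,4,6,7,8,9} → only 1 remains.
(4,9) = 5: row 4 has {1,2,3,4,6,7,8,9}; col 9 has {2,3,4,6,7,8,9}; box has {1,2,3,4,6,7,8,9} → only 5 remains.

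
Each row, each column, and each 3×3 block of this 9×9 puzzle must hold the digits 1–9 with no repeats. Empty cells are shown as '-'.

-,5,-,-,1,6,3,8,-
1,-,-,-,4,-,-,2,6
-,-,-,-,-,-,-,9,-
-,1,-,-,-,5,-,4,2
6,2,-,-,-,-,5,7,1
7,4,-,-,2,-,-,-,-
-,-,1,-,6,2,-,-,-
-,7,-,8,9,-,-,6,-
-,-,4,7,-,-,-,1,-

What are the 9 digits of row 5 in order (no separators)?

row 2, column 7 = 7 (sole candidate).
row 6, column 8 = 3 (sole candidate).
row 7, column 8 = 5 (sole candidate).
row 9, column 6 = 3 (sole candidate).
row 1, column 9 = 4 (sole candidate).
row 3, column 7 = 1 (sole candidate).
row 3, column 9 = 5 (sole candidate).
row 7, column 4 = 4 (sole candidate).
row 8, column 6 = 1 (sole candidate).
row 8, column 9 = 3 (sole candidate).
row 9, column 5 = 5 (sole candidate).
row 1, column 3 = 7 (hidden single in row 1).
row 2, column 4 = 5 (hidden single in row 2).
row 3, column 1 = 4 (hidden single in row 3).
row 4, column 5 = 7 (hidden single in row 4).
row 3, column 6 = 7 (hidden single in row 3).
row 5, column 6 = 4: in row 5, 4 can only go here (every other open cell in that row sees a 4).
row 6, column 4 = 1 (hidden single in row 6).
row 6, column 3 = 5 (hidden single in row 6).
row 8, column 3 = 2 (sole candidate).
row 8, column 7 = 4 (sole candidate).
row 8, column 1 = 5 (sole candidate).
row 3, column 4 = 2 (hidden single in row 3).
row 1, column 4 = 9 (sole candidate).
row 2, column 6 = 8 (sole candidate).
row 3, column 5 = 3 (sole candidate).
row 5, column 4 = 3: row 5 has {1,2,4,5,6,7}; col 4 has {1,2,4,5,7,8,9}; box has {1,2,4,5,7} → only 3 remains.
row 5, column 5 = 8: row 5 has {1,2,3,4,5,6,7}; col 5 has {1,2,3,4,5,6,7,9}; box has {1,2,3,4,5,7} → only 8 remains.
row 6, column 6 = 9 (sole candidate).
row 6, column 9 = 8 (sole candidate).
row 9, column 9 = 9 (sole candidate).
row 1, column 1 = 2 (sole candidate).
row 4, column 4 = 6 (sole candidate).
row 4, column 7 = 9 (sole candidate).
row 5, column 3 = 9: row 5 has {1,2,3,4,5,6,7,8}; col 3 has {1,2,4,5,7}; box has {1,2,4,5,6,7} → only 9 remains.

629384571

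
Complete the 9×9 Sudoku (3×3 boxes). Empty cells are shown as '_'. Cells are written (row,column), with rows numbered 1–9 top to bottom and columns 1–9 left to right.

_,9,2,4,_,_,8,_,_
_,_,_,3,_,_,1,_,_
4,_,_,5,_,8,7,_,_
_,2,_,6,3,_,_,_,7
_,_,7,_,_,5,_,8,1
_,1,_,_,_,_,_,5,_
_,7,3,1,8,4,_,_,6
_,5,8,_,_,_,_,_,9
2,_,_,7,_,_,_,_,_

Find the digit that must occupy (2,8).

9

(7,1) = 9 (sole candidate).
(7,8) = 2 (sole candidate).
(8,4) = 2 (sole candidate).
(8,5) = 6 (sole candidate).
(8,6) = 3 (sole candidate).
(8,7) = 4 (sole candidate).
(9,6) = 9 (sole candidate).
(4,6) = 1 (sole candidate).
(4,7) = 9 (sole candidate).
(4,8) = 4 (sole candidate).
(5,4) = 9 (sole candidate).
(6,4) = 8 (sole candidate).
(7,7) = 5 (sole candidate).
(8,1) = 1 (sole candidate).
(8,8) = 7 (sole candidate).
(9,5) = 5 (sole candidate).
(9,7) = 3 (sole candidate).
(9,8) = 1 (sole candidate).
(9,9) = 8 (sole candidate).
(4,3) = 5 (sole candidate).
(2,3) = 6 (sole candidate).
(2,8) = 9: row 2 has {1,3,6}; col 8 has {1,2,4,5,7,8}; box has {1,7,8} → only 9 remains.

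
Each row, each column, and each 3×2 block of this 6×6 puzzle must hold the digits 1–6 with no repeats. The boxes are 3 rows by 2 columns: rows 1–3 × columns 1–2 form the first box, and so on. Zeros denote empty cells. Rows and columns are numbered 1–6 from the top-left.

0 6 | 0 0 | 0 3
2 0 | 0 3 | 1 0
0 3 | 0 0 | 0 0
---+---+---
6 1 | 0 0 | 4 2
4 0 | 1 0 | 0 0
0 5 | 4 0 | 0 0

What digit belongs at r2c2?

4

r2c2 = 4: row 2 has {1,2,3}; col 2 has {1,3,5,6}; box has {2,3,6} → only 4 remains.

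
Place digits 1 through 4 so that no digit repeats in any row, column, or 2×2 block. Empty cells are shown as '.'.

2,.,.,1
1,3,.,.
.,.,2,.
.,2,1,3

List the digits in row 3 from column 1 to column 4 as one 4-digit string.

r1c2 = 4 (sole candidate).
r1c3 = 3 (sole candidate).
r2c3 = 4 (sole candidate).
r2c4 = 2 (sole candidate).
r3c2 = 1: row 3 has {2}; col 2 has {2,3,4}; box has {2} → only 1 remains.
r3c4 = 4: row 3 has {1,2}; col 4 has {1,2,3}; box has {1,2,3} → only 4 remains.
r4c1 = 4 (sole candidate).
r3c1 = 3: row 3 has {1,2,4}; col 1 has {1,2,4}; box has {1,2,4} → only 3 remains.

3124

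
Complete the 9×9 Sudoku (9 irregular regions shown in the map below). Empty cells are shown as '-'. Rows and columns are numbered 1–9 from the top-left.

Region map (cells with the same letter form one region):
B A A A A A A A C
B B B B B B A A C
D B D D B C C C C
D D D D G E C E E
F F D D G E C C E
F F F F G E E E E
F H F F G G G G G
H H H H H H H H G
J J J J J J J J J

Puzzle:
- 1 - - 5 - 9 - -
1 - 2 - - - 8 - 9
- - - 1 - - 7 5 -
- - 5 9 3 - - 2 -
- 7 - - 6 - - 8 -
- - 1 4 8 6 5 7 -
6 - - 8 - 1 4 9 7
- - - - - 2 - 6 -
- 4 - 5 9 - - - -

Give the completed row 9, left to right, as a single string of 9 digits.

347598612

row 3, column 5 = 4: row 3 has {1,5,7}; col 5 has {3,5,6,8,9}; region has {1,2} → only 4 remains.
row 3, column 6 = 3: row 3 has {1,4,5,7}; col 6 has {1,2,6}; region has {5,7,8,9} → only 3 remains.
row 6, column 9 = 3: row 6 has {1,4,5,6,7,8}; col 9 has {7,9}; region has {2,5,6,7} → only 3 remains.
row 7, column 3 = 3: row 7 has {1,4,6,7,8,9}; col 3 has {1,2,5}; region has {1,4,6,7,8} → only 3 remains.
row 7, column 5 = 2: row 7 has {1,3,4,6,7,8,9}; col 5 has {3,4,5,6,8,9}; region has {1,3,4,6,7,8,9} → only 2 remains.
row 8, column 9 = 5: row 8 has {2,6}; col 9 has {3,7,9}; region has {1,2,3,4,6,7,8,9} → only 5 remains.
row 2, column 5 = 7: row 2 has {1,2,8,9}; col 5 has {2,3,4,5,6,8,9}; region has {1,2,4} → only 7 remains.
row 2, column 6 = 5: row 2 has {1,2,7,8,9}; col 6 has {1,2,3,6}; region has {1,2,4,7} → only 5 remains.
row 5, column 3 = 4: row 5 has {6,7,8}; col 3 has {1,2,3,5}; region has {1,5,9} → only 4 remains.
row 5, column 6 = 9: row 5 has {4,6,7,8}; col 6 has {1,2,3,5,6}; region has {2,3,5,6,7} → only 9 remains.
row 5, column 9 = 1: row 5 has {4,6,7,8,9}; col 9 has {3,5,7,9}; region has {2,3,5,6,7,9} → only 1 remains.
row 7, column 2 = 5: row 7 has {1,2,3,4,6,7,8,9}; col 2 has {1,4,7}; region has {2,6} → only 5 remains.
row 8, column 5 = 1: row 8 has {2,5,6}; col 5 has {2,3,4,5,6,7,8,9}; region has {2,5,6} → only 1 remains.
row 8, column 7 = 3: row 8 has {1,2,5,6}; col 7 has {4,5,7,8,9}; region has {1,2,5,6} → only 3 remains.
row 5, column 7 = 2: row 5 has {1,4,6,7,8,9}; col 7 has {3,4,5,7,8,9}; region has {3,5,7,8,9} → only 2 remains.
row 8, column 4 = 7: row 8 has {1,2,3,5,6}; col 4 has {1,4,5,8,9}; region has {1,2,3,5,6} → only 7 remains.
row 3, column 9 = 6: row 3 has {1,3,4,5,7}; col 9 has {1,3,5,7,9}; region has {2,3,5,7,8,9} → only 6 remains.
row 4, column 7 = 1: row 4 has {2,3,5,9}; col 7 has {2,3,4,5,7,8,9}; region has {2,3,5,6,7,8,9} → only 1 remains.
row 5, column 1 = 5: row 5 has {1,2,4,6,7,8,9}; col 1 has {1,6}; region has {1,3,4,6,7,8} → only 5 remains.
row 5, column 4 = 3: row 5 has {1,2,4,5,6,7,8,9}; col 4 has {1,4,5,7,8,9}; region has {1,4,5,9} → only 3 remains.
row 9, column 7 = 6: row 9 has {4,5,9}; col 7 has {1,2,3,4,5,7,8,9}; region has {4,5,9} → only 6 remains.
row 1, column 9 = 4: row 1 has {1,5,9}; col 9 has {1,3,5,6,7,9}; region has {1,2,3,5,6,7,8,9} → only 4 remains.
row 2, column 4 = 6: row 2 has {1,2,5,7,8,9}; col 4 has {1,3,4,5,7,8,9}; region has {1,2,4,5,7} → only 6 remains.
row 3, column 3 = 8: row 3 has {1,3,4,5,6,7}; col 3 has {1,2,3,4,5}; region has {1,3,4,5,9} → only 8 remains.
row 4, column 1 = 7: row 4 has {1,2,3,5,9}; col 1 has {1,5,6}; region has {1,3,4,5,8,9} → only 7 remains.
row 4, column 2 = 6: row 4 has {1,2,3,5,7,9}; col 2 has {1,4,5,7}; region has {1,3,4,5,7,8,9} → only 6 remains.
row 4, column 9 = 8: row 4 has {1,2,3,5,6,7,9}; col 9 has {1,3,4,5,6,7,9}; region has {1,2,3,5,6,7,9} → only 8 remains.
row 8, column 3 = 9: row 8 has {1,2,3,5,6,7}; col 3 has {1,2,3,4,5,8}; region has {1,2,3,5,6,7} → only 9 remains.
row 9, column 3 = 7: row 9 has {4,5,6,9}; col 3 has {1,2,3,4,5,8,9}; region has {4,5,6,9} → only 7 remains.
row 9, column 6 = 8: row 9 has {4,5,6,7,9}; col 6 has {1,2,3,5,6,9}; region has {4,5,6,7,9} → only 8 remains.
row 9, column 9 = 2: row 9 has {4,5,6,7,8,9}; col 9 has {1,3,4,5,6,7,8,9}; region has {4,5,6,7,8,9} → only 2 remains.
row 1, column 3 = 6: row 1 has {1,4,5,9}; col 3 has {1,2,3,4,5,7,8,9}; region has {1,5,8,9} → only 6 remains.
row 1, column 4 = 2: row 1 has {1,4,5,6,9}; col 4 has {1,3,4,5,6,7,8,9}; region has {1,5,6,8,9} → only 2 remains.
row 1, column 6 = 7: row 1 has {1,2,4,5,6,9}; col 6 has {1,2,3,5,6,8,9}; region has {1,2,5,6,8,9} → only 7 remains.
row 1, column 8 = 3: row 1 has {1,2,4,5,6,7,9}; col 8 has {2,5,6,7,8,9}; region has {1,2,5,6,7,8,9} → only 3 remains.
row 2, column 2 = 3: row 2 has {1,2,5,6,7,8,9}; col 2 has {1,4,5,6,7}; region has {1,2,4,5,6,7} → only 3 remains.
row 2, column 8 = 4: row 2 has {1,2,3,5,6,7,8,9}; col 8 has {2,3,5,6,7,8,9}; region has {1,2,3,5,6,7,8,9} → only 4 remains.
row 3, column 1 = 2: row 3 has {1,3,4,5,6,7,8}; col 1 has {1,5,6,7}; region has {1,3,4,5,6,7,8,9} → only 2 remains.
row 3, column 2 = 9: row 3 has {1,2,3,4,5,6,7,8}; col 2 has {1,3,4,5,6,7}; region has {1,2,3,4,5,6,7} → only 9 remains.
row 4, column 6 = 4: row 4 has {1,2,3,5,6,7,8,9}; col 6 has {1,2,3,5,6,7,8,9}; region has {1,2,3,5,6,7,8,9} → only 4 remains.
row 6, column 1 = 9: row 6 has {1,3,4,5,6,7,8}; col 1 has {1,2,5,6,7}; region has {1,3,4,5,6,7,8} → only 9 remains.
row 6, column 2 = 2: row 6 has {1,3,4,5,6,7,8,9}; col 2 has {1,3,4,5,6,7,9}; region has {1,3,4,5,6,7,8,9} → only 2 remains.
row 8, column 2 = 8: row 8 has {1,2,3,5,6,7,9}; col 2 has {1,2,3,4,5,6,7,9}; region has {1,2,3,5,6,7,9} → only 8 remains.
row 9, column 1 = 3: row 9 has {2,4,5,6,7,8,9}; col 1 has {1,2,5,6,7,9}; region has {2,4,5,6,7,8,9} → only 3 remains.
row 9, column 8 = 1: row 9 has {2,3,4,5,6,7,8,9}; col 8 has {2,3,4,5,6,7,8,9}; region has {2,3,4,5,6,7,8,9} → only 1 remains.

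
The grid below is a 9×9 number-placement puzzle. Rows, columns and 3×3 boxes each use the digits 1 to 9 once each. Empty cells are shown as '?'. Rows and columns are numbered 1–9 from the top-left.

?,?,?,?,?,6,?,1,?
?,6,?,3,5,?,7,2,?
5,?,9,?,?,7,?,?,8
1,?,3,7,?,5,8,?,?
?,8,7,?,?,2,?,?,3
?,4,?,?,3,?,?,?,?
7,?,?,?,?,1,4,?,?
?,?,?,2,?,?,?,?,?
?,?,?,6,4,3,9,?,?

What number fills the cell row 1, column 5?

row 1, column 2 = 7 (hidden single in row 1).
row 2, column 3 = 1 (hidden single in row 2).
row 7, column 4 = 5 (hidden single in column 4).
row 8, column 5 = 7 (hidden single in column 5).
row 2, column 6 = 4 (hidden single in column 6).
row 2, column 1 = 8 (sole candidate).
row 2, column 9 = 9 (sole candidate).
row 3, column 4 = 1 (sole candidate).
row 3, column 5 = 2 (sole candidate).
row 9, column 1 = 2 (sole candidate).
row 3, column 2 = 3 (sole candidate).
row 3, column 7 = 6 (sole candidate).
row 3, column 8 = 4 (sole candidate).
row 7, column 2 = 9 (sole candidate).
row 7, column 5 = 8 (sole candidate).
row 8, column 6 = 9 (sole candidate).
row 1, column 1 = 4 (sole candidate).
row 1, column 3 = 2 (sole candidate).
row 1, column 5 = 9: row 1 has {1,2,4,6,7}; col 5 has {2,3,4,5,7,8}; box has {1,2,3,4,5,6,7} → only 9 remains.

9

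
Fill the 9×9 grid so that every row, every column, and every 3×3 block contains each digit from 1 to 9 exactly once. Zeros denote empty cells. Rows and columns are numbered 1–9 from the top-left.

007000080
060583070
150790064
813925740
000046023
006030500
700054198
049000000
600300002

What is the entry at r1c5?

6

r3c6 = 2: row 3 has {1,4,5,6,7,9}; col 6 has {3,4,5,6}; box has {3,5,7,8,9} → only 2 remains.
r3c7 = 3: row 3 has {1,2,4,5,6,7,9}; col 7 has {1,5,7}; box has {4,6,7,8} → only 3 remains.
r4c9 = 6: row 4 has {1,2,3,4,5,7,8,9}; col 9 has {2,3,4,8}; box has {2,3,4,5,7} → only 6 remains.
r5c3 = 5: row 5 has {2,3,4,6}; col 3 has {3,6,7,9}; box has {1,3,6,8} → only 5 remains.
r6c8 = 1: row 6 has {3,5,6}; col 8 has {2,4,6,7,8,9}; box has {2,3,4,5,6,7} → only 1 remains.
r6c9 = 9: row 6 has {1,3,5,6}; col 9 has {2,3,4,6,8}; box has {1,2,3,4,5,6,7} → only 9 remains.
r7c3 = 2: row 7 has {1,4,5,7,8,9}; col 3 has {3,5,6,7,9}; box has {4,6,7,9} → only 2 remains.
r7c4 = 6: row 7 has {1,2,4,5,7,8,9}; col 4 has {3,5,7,9}; box has {3,4,5} → only 6 remains.
r8c7 = 6: row 8 has {4,9}; col 7 has {1,3,5,7}; box has {1,2,8,9} → only 6 remains.
r9c2 = 8: row 9 has {2,3,6}; col 2 has {1,4,5,6}; box has {2,4,6,7,9} → only 8 remains.
r9c3 = 1: row 9 has {2,3,6,8}; col 3 has {2,3,5,6,7,9}; box has {2,4,6,7,8,9} → only 1 remains.
r9c5 = 7: row 9 has {1,2,3,6,8}; col 5 has {2,3,4,5,8,9}; box has {3,4,5,6} → only 7 remains.
r9c6 = 9: row 9 has {1,2,3,6,7,8}; col 6 has {2,3,4,5,6}; box has {3,4,5,6,7} → only 9 remains.
r9c7 = 4: row 9 has {1,2,3,6,7,8,9}; col 7 has {1,3,5,6,7}; box has {1,2,6,8,9} → only 4 remains.
r9c8 = 5: row 9 has {1,2,3,4,6,7,8,9}; col 8 has {1,2,4,6,7,8,9}; box has {1,2,4,6,8,9} → only 5 remains.
r1c6 = 1: row 1 has {7,8}; col 6 has {2,3,4,5,6,9}; box has {2,3,5,7,8,9} → only 1 remains.
r1c9 = 5: row 1 has {1,7,8}; col 9 has {2,3,4,6,8,9}; box has {3,4,6,7,8} → only 5 remains.
r2c3 = 4: row 2 has {3,5,6,7,8}; col 3 has {1,2,3,5,6,7,9}; box has {1,5,6,7} → only 4 remains.
r2c9 = 1: row 2 has {3,4,5,6,7,8}; col 9 has {2,3,4,5,6,8,9}; box has {3,4,5,6,7,8} → only 1 remains.
r3c3 = 8: row 3 has {1,2,3,4,5,6,7,9}; col 3 has {1,2,3,4,5,6,7,9}; box has {1,4,5,6,7} → only 8 remains.
r5c1 = 9: row 5 has {2,3,4,5,6}; col 1 has {1,6,7,8}; box has {1,3,5,6,8} → only 9 remains.
r5c2 = 7: row 5 has {2,3,4,5,6,9}; col 2 has {1,4,5,6,8}; box has {1,3,5,6,8,9} → only 7 remains.
r5c7 = 8: row 5 has {2,3,4,5,6,7,9}; col 7 has {1,3,4,5,6,7}; box has {1,2,3,4,5,6,7,9} → only 8 remains.
r6c2 = 2: row 6 has {1,3,5,6,9}; col 2 has {1,4,5,6,7,8}; box has {1,3,5,6,7,8,9} → only 2 remains.
r6c4 = 8: row 6 has {1,2,3,5,6,9}; col 4 has {3,5,6,7,9}; box has {2,3,4,5,6,9} → only 8 remains.
r6c6 = 7: row 6 has {1,2,3,5,6,8,9}; col 6 has {1,2,3,4,5,6,9}; box has {2,3,4,5,6,8,9} → only 7 remains.
r7c2 = 3: row 7 has {1,2,4,5,6,7,8,9}; col 2 has {1,2,4,5,6,7,8}; box has {1,2,4,6,7,8,9} → only 3 remains.
r8c1 = 5: row 8 has {4,6,9}; col 1 has {1,6,7,8,9}; box has {1,2,3,4,6,7,8,9} → only 5 remains.
r8c5 = 1: row 8 has {4,5,6,9}; col 5 has {2,3,4,5,7,8,9}; box has {3,4,5,6,7,9} → only 1 remains.
r8c6 = 8: row 8 has {1,4,5,6,9}; col 6 has {1,2,3,4,5,6,7,9}; box has {1,3,4,5,6,7,9} → only 8 remains.
r8c8 = 3: row 8 has {1,4,5,6,8,9}; col 8 has {1,2,4,5,6,7,8,9}; box has {1,2,4,5,6,8,9} → only 3 remains.
r8c9 = 7: row 8 has {1,3,4,5,6,8,9}; col 9 has {1,2,3,4,5,6,8,9}; box has {1,2,3,4,5,6,8,9} → only 7 remains.
r1c2 = 9: row 1 has {1,5,7,8}; col 2 has {1,2,3,4,5,6,7,8}; box has {1,4,5,6,7,8} → only 9 remains.
r1c4 = 4: row 1 has {1,5,7,8,9}; col 4 has {3,5,6,7,8,9}; box has {1,2,3,5,7,8,9} → only 4 remains.
r1c5 = 6: row 1 has {1,4,5,7,8,9}; col 5 has {1,2,3,4,5,7,8,9}; box has {1,2,3,4,5,7,8,9} → only 6 remains.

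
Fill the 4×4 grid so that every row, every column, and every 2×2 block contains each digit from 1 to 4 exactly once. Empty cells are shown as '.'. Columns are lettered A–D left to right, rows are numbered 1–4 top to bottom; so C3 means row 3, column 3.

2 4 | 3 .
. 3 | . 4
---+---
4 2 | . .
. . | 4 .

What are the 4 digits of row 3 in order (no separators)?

4213

D1 = 1 (sole candidate).
A2 = 1 (sole candidate).
C2 = 2 (sole candidate).
C3 = 1: row 3 has {2,4}; col 3 has {2,3,4}; box has {4} → only 1 remains.
D3 = 3: row 3 has {1,2,4}; col 4 has {1,4}; box has {1,4} → only 3 remains.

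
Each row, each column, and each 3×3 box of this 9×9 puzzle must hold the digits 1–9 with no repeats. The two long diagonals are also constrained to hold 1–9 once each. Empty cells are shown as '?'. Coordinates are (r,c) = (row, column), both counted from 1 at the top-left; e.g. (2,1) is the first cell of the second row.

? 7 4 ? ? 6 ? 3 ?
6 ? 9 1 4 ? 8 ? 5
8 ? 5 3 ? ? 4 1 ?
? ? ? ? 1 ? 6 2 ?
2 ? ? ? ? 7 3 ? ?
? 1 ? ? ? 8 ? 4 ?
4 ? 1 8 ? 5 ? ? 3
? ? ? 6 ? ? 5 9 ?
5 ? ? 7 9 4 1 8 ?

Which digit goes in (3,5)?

(1,1) = 1: row 1 has {3,4,6,7}; col 1 has {2,4,5,6,8}; box has {4,5,6,7,8,9}; main diagonal has {5,8,9} → only 1 remains.
(2,6) = 2: row 2 has {1,4,5,6,8,9}; col 6 has {4,5,6,7,8}; box has {1,3,4,6} → only 2 remains.
(2,8) = 7: row 2 has {1,2,4,5,6,8,9}; col 8 has {1,2,3,4,8,9}; box has {1,3,4,5,8}; anti-diagonal has {1,4,5} → only 7 remains.
(3,2) = 2: row 3 has {1,3,4,5,8}; col 2 has {1,7}; box has {1,4,5,6,7,8,9} → only 2 remains.
(3,5) = 7: row 3 has {1,2,3,4,5,8}; col 5 has {1,4,9}; box has {1,2,3,4,6} → only 7 remains.

7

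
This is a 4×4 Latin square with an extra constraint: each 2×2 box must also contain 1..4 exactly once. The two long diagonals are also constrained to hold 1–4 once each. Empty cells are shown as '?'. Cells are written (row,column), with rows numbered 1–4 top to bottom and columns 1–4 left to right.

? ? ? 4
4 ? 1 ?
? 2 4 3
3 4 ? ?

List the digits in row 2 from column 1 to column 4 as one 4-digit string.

(2,2) = 3: row 2 has {1,4}; col 2 has {2,4}; box has {4}; main diagonal has {4} → only 3 remains.
(2,4) = 2: row 2 has {1,3,4}; col 4 has {3,4}; box has {1,4} → only 2 remains.

4312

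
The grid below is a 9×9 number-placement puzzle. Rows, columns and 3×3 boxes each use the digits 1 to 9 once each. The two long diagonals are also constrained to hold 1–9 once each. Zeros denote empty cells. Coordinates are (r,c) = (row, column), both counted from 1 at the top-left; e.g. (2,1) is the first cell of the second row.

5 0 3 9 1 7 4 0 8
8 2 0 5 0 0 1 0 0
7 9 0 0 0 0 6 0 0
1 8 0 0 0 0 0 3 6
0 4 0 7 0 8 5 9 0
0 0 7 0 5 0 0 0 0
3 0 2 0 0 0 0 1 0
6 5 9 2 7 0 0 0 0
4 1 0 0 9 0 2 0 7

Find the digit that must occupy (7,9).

5

(1,2) = 6 (sole candidate).
(1,8) = 2 (sole candidate).
(2,3) = 4 (sole candidate).
(2,8) = 7 (sole candidate).
(3,3) = 1 (sole candidate).
(3,8) = 5 (sole candidate).
(3,9) = 3 (sole candidate).
(4,3) = 5 (sole candidate).
(4,4) = 4 (sole candidate).
(4,5) = 2 (sole candidate).
(4,6) = 9 (sole candidate).
(4,7) = 7 (sole candidate).
(5,1) = 2 (sole candidate).
(5,3) = 6 (sole candidate).
(5,5) = 3 (sole candidate).
(5,9) = 1 (sole candidate).
(6,1) = 9 (sole candidate).
(6,2) = 3 (sole candidate).
(6,4) = 1 (sole candidate).
(6,6) = 6 (sole candidate).
(6,7) = 8 (sole candidate).
(6,8) = 4 (sole candidate).
(6,9) = 2 (sole candidate).
(7,2) = 7 (sole candidate).
(7,7) = 9 (sole candidate).
(8,7) = 3 (sole candidate).
(8,8) = 8 (sole candidate).
(8,9) = 4 (sole candidate).
(9,3) = 8 (sole candidate).
(9,8) = 6 (sole candidate).
(2,5) = 6 (sole candidate).
(2,6) = 3 (sole candidate).
(2,9) = 9 (sole candidate).
(3,4) = 8 (sole candidate).
(3,5) = 4 (sole candidate).
(3,6) = 2 (sole candidate).
(7,4) = 6 (sole candidate).
(7,5) = 8 (sole candidate).
(7,9) = 5: row 7 has {1,2,3,6,7,8,9}; col 9 has {1,2,3,4,6,7,8,9}; box has {1,2,3,4,6,7,8,9} → only 5 remains.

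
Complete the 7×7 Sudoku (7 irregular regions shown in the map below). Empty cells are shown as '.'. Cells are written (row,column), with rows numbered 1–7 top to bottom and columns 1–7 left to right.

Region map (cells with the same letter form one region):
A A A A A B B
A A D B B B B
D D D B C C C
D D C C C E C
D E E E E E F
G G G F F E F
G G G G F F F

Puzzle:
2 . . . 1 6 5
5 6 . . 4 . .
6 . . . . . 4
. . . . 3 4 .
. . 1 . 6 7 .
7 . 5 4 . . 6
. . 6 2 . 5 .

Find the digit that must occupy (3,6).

(4,1) = 1 (sole candidate).
(6,5) = 2 (sole candidate).
(6,6) = 3 (sole candidate).
(7,5) = 7 (sole candidate).
(3,5) = 5 (sole candidate).
(5,4) = 5 (sole candidate).
(5,7) = 3 (sole candidate).
(6,2) = 1 (sole candidate).
(7,7) = 1 (sole candidate).
(5,1) = 4 (sole candidate).
(5,2) = 2 (sole candidate).
(7,1) = 3 (sole candidate).
(7,2) = 4 (sole candidate).
(1,3) = 4 (hidden single in row 1).
(4,2) = 5 (hidden single in row 4).
(4,4) = 6 (hidden single in row 4).
(3,6) = 1: in region C, 1 can only go here (every other open cell in that region sees a 1).

1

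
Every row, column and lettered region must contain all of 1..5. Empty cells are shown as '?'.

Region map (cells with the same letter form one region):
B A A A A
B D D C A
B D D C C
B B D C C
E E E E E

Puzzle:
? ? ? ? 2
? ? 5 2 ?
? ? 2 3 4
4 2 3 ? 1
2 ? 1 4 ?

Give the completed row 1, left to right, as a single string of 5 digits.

35412

R1C3 = 4: row 1 has {2}; col 3 has {1,2,3,5}; region has {2} → only 4 remains.
R2C5 = 3 (sole candidate).
R3C2 = 1 (sole candidate).
R4C4 = 5 (sole candidate).
R5C5 = 5 (sole candidate).
R1C2 = 5: row 1 has {2,4}; col 2 has {1,2}; region has {2,3,4} → only 5 remains.
R1C4 = 1: row 1 has {2,4,5}; col 4 has {2,3,4,5}; region has {2,3,4,5} → only 1 remains.
R2C1 = 1 (sole candidate).
R2C2 = 4 (sole candidate).
R3C1 = 5 (sole candidate).
R5C2 = 3 (sole candidate).
R1C1 = 3: row 1 has {1,2,4,5}; col 1 has {1,2,4,5}; region has {1,2,4,5} → only 3 remains.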